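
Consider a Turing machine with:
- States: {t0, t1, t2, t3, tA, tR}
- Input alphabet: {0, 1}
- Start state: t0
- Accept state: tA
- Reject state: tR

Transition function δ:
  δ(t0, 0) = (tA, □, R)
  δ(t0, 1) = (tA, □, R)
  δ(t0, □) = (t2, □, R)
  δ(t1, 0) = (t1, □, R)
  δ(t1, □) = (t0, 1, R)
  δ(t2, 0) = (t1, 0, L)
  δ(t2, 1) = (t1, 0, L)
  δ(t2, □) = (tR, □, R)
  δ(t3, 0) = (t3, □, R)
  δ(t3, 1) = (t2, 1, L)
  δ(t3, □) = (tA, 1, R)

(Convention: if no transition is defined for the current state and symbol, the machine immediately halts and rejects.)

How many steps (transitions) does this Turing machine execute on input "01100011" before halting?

Execution trace:
Initial: [t0]01100011
Step 1: δ(t0, 0) = (tA, □, R) → □[tA]1100011

The machine reaches the accept state tA and halts.

The machine executed 1 step before halting.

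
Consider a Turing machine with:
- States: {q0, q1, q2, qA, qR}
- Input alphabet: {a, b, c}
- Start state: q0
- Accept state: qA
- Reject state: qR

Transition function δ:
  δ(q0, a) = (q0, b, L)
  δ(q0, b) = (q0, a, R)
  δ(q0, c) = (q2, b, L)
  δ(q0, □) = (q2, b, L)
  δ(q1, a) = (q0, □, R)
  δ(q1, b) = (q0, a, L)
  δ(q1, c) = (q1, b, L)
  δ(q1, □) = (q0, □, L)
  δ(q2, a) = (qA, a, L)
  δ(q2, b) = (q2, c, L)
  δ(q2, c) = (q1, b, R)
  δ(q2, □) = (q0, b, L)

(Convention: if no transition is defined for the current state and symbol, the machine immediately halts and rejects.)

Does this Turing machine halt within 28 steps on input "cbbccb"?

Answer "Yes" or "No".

Execution trace:
Initial: [q0]cbbccb
Step 1: δ(q0, c) = (q2, b, L) → [q2]□bbbccb
Step 2: δ(q2, □) = (q0, b, L) → [q0]□bbbbccb
Step 3: δ(q0, □) = (q2, b, L) → [q2]□bbbbbccb
Step 4: δ(q2, □) = (q0, b, L) → [q0]□bbbbbbccb
Step 5: δ(q0, □) = (q2, b, L) → [q2]□bbbbbbbccb
Step 6: δ(q2, □) = (q0, b, L) → [q0]□bbbbbbbbccb
Step 7: δ(q0, □) = (q2, b, L) → [q2]□bbbbbbbbbccb
Step 8: δ(q2, □) = (q0, b, L) → [q0]□bbbbbbbbbbccb
Step 9: δ(q0, □) = (q2, b, L) → [q2]□bbbbbbbbbbbccb
Step 10: δ(q2, □) = (q0, b, L) → [q0]□bbbbbbbbbbbbccb
Step 11: δ(q0, □) = (q2, b, L) → [q2]□bbbbbbbbbbbbbccb
Step 12: δ(q2, □) = (q0, b, L) → [q0]□bbbbbbbbbbbbbbccb
Step 13: δ(q0, □) = (q2, b, L) → [q2]□bbbbbbbbbbbbbbbccb
Step 14: δ(q2, □) = (q0, b, L) → [q0]□bbbbbbbbbbbbbbbbccb
Step 15: δ(q0, □) = (q2, b, L) → [q2]□bbbbbbbbbbbbbbbbbccb
Step 16: δ(q2, □) = (q0, b, L) → [q0]□bbbbbbbbbbbbbbbbbbccb
Step 17: δ(q0, □) = (q2, b, L) → [q2]□bbbbbbbbbbbbbbbbbbbccb
Step 18: δ(q2, □) = (q0, b, L) → [q0]□bbbbbbbbbbbbbbbbbbbbccb
Step 19: δ(q0, □) = (q2, b, L) → [q2]□bbbbbbbbbbbbbbbbbbbbbccb
Step 20: δ(q2, □) = (q0, b, L) → [q0]□bbbbbbbbbbbbbbbbbbbbbbccb
Step 21: δ(q0, □) = (q2, b, L) → [q2]□bbbbbbbbbbbbbbbbbbbbbbbccb
Step 22: δ(q2, □) = (q0, b, L) → [q0]□bbbbbbbbbbbbbbbbbbbbbbbbccb
Step 23: δ(q0, □) = (q2, b, L) → [q2]□bbbbbbbbbbbbbbbbbbbbbbbbbccb
Step 24: δ(q2, □) = (q0, b, L) → [q0]□bbbbbbbbbbbbbbbbbbbbbbbbbbccb
Step 25: δ(q0, □) = (q2, b, L) → [q2]□bbbbbbbbbbbbbbbbbbbbbbbbbbbccb
Step 26: δ(q2, □) = (q0, b, L) → [q0]□bbbbbbbbbbbbbbbbbbbbbbbbbbbbccb
Step 27: δ(q0, □) = (q2, b, L) → [q2]□bbbbbbbbbbbbbbbbbbbbbbbbbbbbbccb
Step 28: δ(q2, □) = (q0, b, L) → [q0]□bbbbbbbbbbbbbbbbbbbbbbbbbbbbbbccb

The machine has not reached a halting state after 28 steps.
The machine did not halt within the 28-step bound.

Answer: No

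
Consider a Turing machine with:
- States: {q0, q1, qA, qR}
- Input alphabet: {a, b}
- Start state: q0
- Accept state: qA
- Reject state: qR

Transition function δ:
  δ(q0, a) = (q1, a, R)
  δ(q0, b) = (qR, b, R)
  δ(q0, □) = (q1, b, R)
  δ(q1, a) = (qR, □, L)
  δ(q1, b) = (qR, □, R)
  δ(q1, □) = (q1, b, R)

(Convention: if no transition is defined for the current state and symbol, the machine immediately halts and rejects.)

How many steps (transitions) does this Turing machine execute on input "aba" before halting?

Execution trace:
Initial: [q0]aba
Step 1: δ(q0, a) = (q1, a, R) → a[q1]ba
Step 2: δ(q1, b) = (qR, □, R) → a□[qR]a

The machine reaches the reject state qR and halts.

The machine executed 2 steps before halting.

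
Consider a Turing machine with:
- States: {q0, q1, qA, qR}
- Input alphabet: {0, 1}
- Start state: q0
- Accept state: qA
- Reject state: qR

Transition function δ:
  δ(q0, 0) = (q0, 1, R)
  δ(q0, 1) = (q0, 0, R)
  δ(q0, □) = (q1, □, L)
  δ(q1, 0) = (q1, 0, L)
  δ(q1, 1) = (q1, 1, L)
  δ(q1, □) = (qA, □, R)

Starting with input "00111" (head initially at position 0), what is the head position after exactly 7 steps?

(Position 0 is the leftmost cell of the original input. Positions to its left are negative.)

Execution trace (head position shown):
Step 0: [q0]00111  (head at position 0)
Step 1: move right → 1[q0]0111  (head at position 1)
Step 2: move right → 11[q0]111  (head at position 2)
Step 3: move right → 110[q0]11  (head at position 3)
Step 4: move right → 1100[q0]1  (head at position 4)
Step 5: move right → 11000[q0]□  (head at position 5)
Step 6: move left → 1100[q1]0□  (head at position 4)
Step 7: move left → 110[q1]00□  (head at position 3)

After 7 steps, the head is at position 3.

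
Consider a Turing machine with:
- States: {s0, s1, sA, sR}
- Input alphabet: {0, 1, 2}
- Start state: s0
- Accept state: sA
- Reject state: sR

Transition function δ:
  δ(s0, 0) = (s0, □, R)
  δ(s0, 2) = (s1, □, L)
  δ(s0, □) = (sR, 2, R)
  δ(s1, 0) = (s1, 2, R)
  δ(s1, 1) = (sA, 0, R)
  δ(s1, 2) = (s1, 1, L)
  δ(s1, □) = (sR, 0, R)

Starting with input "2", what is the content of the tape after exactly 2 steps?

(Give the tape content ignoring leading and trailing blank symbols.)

Execution trace:
Initial: [s0]2
Step 1: δ(s0, 2) = (s1, □, L) → [s1]□□
Step 2: δ(s1, □) = (sR, 0, R) → 0[sR]□

The machine reaches the reject state sR and halts.

After 2 steps, the tape (ignoring leading/trailing blanks) is: 0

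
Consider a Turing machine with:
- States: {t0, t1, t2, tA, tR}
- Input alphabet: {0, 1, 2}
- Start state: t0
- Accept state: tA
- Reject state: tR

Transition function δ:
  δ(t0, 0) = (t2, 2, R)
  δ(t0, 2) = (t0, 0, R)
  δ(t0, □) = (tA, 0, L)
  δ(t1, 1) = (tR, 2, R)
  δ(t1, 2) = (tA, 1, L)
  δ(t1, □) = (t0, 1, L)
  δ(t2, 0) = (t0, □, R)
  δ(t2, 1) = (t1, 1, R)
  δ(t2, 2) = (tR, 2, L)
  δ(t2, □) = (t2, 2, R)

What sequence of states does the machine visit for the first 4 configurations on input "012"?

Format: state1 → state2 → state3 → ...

Execution trace:
Initial: [t0]012
Step 1: δ(t0, 0) = (t2, 2, R) → 2[t2]12
Step 2: δ(t2, 1) = (t1, 1, R) → 21[t1]2
Step 3: δ(t1, 2) = (tA, 1, L) → 2[tA]11

The machine reaches the accept state tA and halts.

State sequence: t0 → t2 → t1 → tA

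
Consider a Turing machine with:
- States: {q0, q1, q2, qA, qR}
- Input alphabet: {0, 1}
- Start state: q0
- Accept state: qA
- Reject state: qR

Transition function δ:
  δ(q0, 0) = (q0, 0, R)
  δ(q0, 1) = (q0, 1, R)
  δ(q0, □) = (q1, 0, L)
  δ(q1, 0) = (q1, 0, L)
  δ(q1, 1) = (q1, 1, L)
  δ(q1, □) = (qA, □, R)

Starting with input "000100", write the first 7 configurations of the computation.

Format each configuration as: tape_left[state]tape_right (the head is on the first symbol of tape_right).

Transitions applied:
Step 1: δ(q0, 0) = (q0, 0, R)
Step 2: δ(q0, 0) = (q0, 0, R)
Step 3: δ(q0, 0) = (q0, 0, R)
Step 4: δ(q0, 1) = (q0, 1, R)
Step 5: δ(q0, 0) = (q0, 0, R)
Step 6: δ(q0, 0) = (q0, 0, R)

The first 7 configurations are:
[q0]000100 ⊢ 0[q0]00100 ⊢ 00[q0]0100 ⊢ 000[q0]100 ⊢ 0001[q0]00 ⊢ 00010[q0]0 ⊢ 000100[q0]□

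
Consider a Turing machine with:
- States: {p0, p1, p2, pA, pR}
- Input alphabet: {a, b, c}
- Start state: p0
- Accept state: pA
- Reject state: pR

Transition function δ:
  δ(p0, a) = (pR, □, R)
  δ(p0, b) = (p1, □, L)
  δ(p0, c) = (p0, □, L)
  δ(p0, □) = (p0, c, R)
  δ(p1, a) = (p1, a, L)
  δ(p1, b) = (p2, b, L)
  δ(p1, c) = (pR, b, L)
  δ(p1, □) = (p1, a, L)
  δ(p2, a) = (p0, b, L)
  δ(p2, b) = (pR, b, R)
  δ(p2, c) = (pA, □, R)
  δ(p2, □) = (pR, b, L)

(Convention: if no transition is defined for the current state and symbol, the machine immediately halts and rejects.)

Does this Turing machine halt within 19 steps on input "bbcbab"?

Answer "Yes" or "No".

Execution trace:
Initial: [p0]bbcbab
Step 1: δ(p0, b) = (p1, □, L) → [p1]□□bcbab
Step 2: δ(p1, □) = (p1, a, L) → [p1]□a□bcbab
Step 3: δ(p1, □) = (p1, a, L) → [p1]□aa□bcbab
Step 4: δ(p1, □) = (p1, a, L) → [p1]□aaa□bcbab
Step 5: δ(p1, □) = (p1, a, L) → [p1]□aaaa□bcbab
Step 6: δ(p1, □) = (p1, a, L) → [p1]□aaaaa□bcbab
Step 7: δ(p1, □) = (p1, a, L) → [p1]□aaaaaa□bcbab
Step 8: δ(p1, □) = (p1, a, L) → [p1]□aaaaaaa□bcbab
Step 9: δ(p1, □) = (p1, a, L) → [p1]□aaaaaaaa□bcbab
Step 10: δ(p1, □) = (p1, a, L) → [p1]□aaaaaaaaa□bcbab
Step 11: δ(p1, □) = (p1, a, L) → [p1]□aaaaaaaaaa□bcbab
Step 12: δ(p1, □) = (p1, a, L) → [p1]□aaaaaaaaaaa□bcbab
Step 13: δ(p1, □) = (p1, a, L) → [p1]□aaaaaaaaaaaa□bcbab
Step 14: δ(p1, □) = (p1, a, L) → [p1]□aaaaaaaaaaaaa□bcbab
Step 15: δ(p1, □) = (p1, a, L) → [p1]□aaaaaaaaaaaaaa□bcbab
Step 16: δ(p1, □) = (p1, a, L) → [p1]□aaaaaaaaaaaaaaa□bcbab
Step 17: δ(p1, □) = (p1, a, L) → [p1]□aaaaaaaaaaaaaaaa□bcbab
Step 18: δ(p1, □) = (p1, a, L) → [p1]□aaaaaaaaaaaaaaaaa□bcbab
Step 19: δ(p1, □) = (p1, a, L) → [p1]□aaaaaaaaaaaaaaaaaa□bcbab

The machine has not reached a halting state after 19 steps.
The machine did not halt within the 19-step bound.

Answer: No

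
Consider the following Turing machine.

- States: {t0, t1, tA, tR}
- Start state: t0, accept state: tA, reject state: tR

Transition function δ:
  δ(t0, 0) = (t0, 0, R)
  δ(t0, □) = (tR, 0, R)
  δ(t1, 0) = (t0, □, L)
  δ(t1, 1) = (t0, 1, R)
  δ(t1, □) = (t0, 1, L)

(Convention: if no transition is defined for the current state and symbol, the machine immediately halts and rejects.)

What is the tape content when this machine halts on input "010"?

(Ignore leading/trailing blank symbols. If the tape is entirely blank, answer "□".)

Execution trace:
Initial: [t0]010
Step 1: δ(t0, 0) = (t0, 0, R) → 0[t0]10

No transition is defined for δ(t0, 1). By convention the machine halts and rejects.

Final tape (ignoring leading/trailing blanks): 010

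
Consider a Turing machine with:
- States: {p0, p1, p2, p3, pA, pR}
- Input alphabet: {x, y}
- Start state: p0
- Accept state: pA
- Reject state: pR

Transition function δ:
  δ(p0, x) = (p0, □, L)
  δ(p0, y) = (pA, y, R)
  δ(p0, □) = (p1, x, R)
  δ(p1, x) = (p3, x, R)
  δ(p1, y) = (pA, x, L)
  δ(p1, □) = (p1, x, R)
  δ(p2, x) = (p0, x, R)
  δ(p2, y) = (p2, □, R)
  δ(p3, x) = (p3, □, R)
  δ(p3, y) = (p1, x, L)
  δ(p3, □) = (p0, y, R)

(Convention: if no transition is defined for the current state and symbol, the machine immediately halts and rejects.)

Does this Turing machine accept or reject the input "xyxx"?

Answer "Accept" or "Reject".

Execution trace:
Initial: [p0]xyxx
Step 1: δ(p0, x) = (p0, □, L) → [p0]□□yxx
Step 2: δ(p0, □) = (p1, x, R) → x[p1]□yxx
Step 3: δ(p1, □) = (p1, x, R) → xx[p1]yxx
Step 4: δ(p1, y) = (pA, x, L) → x[pA]xxxx

The machine reaches the accept state pA and halts.

Answer: Accept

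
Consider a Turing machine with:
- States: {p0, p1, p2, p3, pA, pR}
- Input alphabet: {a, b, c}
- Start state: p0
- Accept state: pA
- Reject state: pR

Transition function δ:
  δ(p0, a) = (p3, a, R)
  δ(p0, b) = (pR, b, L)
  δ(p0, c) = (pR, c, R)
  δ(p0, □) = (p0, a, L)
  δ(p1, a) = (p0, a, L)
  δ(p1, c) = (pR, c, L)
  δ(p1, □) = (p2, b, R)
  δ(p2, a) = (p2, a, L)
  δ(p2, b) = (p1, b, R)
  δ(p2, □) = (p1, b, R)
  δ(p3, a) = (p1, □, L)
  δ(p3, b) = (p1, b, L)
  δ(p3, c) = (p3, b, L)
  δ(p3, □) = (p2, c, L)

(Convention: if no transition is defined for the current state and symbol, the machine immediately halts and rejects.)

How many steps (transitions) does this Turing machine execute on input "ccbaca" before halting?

Execution trace:
Initial: [p0]ccbaca
Step 1: δ(p0, c) = (pR, c, R) → c[pR]cbaca

The machine reaches the reject state pR and halts.

The machine executed 1 step before halting.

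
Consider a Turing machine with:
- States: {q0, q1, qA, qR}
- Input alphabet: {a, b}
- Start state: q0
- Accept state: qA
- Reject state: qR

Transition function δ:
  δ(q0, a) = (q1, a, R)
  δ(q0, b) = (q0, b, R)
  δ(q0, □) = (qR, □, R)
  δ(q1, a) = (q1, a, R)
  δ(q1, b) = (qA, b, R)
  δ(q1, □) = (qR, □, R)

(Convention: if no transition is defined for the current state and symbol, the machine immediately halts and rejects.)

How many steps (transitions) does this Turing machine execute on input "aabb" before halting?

Execution trace:
Initial: [q0]aabb
Step 1: δ(q0, a) = (q1, a, R) → a[q1]abb
Step 2: δ(q1, a) = (q1, a, R) → aa[q1]bb
Step 3: δ(q1, b) = (qA, b, R) → aab[qA]b

The machine reaches the accept state qA and halts.

The machine executed 3 steps before halting.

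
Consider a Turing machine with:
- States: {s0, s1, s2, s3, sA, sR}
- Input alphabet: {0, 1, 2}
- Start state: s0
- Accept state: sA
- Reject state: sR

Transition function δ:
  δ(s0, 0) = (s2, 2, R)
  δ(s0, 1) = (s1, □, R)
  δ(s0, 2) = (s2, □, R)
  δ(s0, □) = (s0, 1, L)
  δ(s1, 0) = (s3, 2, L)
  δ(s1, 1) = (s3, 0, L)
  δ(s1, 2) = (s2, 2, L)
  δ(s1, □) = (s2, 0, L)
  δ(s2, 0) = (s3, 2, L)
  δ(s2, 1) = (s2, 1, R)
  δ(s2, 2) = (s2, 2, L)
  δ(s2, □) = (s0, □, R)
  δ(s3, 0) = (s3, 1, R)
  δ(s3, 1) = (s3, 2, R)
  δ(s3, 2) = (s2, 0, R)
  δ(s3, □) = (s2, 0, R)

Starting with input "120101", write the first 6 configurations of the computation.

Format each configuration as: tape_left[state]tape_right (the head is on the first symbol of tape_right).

Transitions applied:
Step 1: δ(s0, 1) = (s1, □, R)
Step 2: δ(s1, 2) = (s2, 2, L)
Step 3: δ(s2, □) = (s0, □, R)
Step 4: δ(s0, 2) = (s2, □, R)
Step 5: δ(s2, 0) = (s3, 2, L)

The first 6 configurations are:
[s0]120101 ⊢ □[s1]20101 ⊢ [s2]□20101 ⊢ □[s0]20101 ⊢ □□[s2]0101 ⊢ □[s3]□2101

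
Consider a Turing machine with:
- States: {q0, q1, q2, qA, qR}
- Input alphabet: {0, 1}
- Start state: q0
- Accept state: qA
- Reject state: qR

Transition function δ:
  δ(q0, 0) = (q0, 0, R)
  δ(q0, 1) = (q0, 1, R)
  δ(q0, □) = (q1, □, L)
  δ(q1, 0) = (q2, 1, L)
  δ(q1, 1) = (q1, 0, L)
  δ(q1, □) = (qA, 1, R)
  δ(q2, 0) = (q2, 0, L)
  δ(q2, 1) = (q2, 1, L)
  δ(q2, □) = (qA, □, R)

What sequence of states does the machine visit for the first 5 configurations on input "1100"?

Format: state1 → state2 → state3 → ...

Execution trace:
Initial: [q0]1100
Step 1: δ(q0, 1) = (q0, 1, R) → 1[q0]100
Step 2: δ(q0, 1) = (q0, 1, R) → 11[q0]00
Step 3: δ(q0, 0) = (q0, 0, R) → 110[q0]0
Step 4: δ(q0, 0) = (q0, 0, R) → 1100[q0]□

State sequence: q0 → q0 → q0 → q0 → q0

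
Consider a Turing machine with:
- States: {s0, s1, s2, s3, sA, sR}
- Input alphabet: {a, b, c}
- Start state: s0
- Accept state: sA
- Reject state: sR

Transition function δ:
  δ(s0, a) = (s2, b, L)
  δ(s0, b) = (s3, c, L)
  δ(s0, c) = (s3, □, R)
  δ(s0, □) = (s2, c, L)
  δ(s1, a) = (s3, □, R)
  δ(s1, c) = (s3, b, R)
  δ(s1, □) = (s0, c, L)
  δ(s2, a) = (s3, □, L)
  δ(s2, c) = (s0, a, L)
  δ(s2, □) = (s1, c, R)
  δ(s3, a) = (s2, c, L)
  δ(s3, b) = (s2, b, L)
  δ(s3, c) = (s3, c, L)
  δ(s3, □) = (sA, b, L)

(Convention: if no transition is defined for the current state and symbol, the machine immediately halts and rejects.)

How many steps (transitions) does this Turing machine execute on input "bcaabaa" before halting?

Execution trace:
Initial: [s0]bcaabaa
Step 1: δ(s0, b) = (s3, c, L) → [s3]□ccaabaa
Step 2: δ(s3, □) = (sA, b, L) → [sA]□bccaabaa

The machine reaches the accept state sA and halts.

The machine executed 2 steps before halting.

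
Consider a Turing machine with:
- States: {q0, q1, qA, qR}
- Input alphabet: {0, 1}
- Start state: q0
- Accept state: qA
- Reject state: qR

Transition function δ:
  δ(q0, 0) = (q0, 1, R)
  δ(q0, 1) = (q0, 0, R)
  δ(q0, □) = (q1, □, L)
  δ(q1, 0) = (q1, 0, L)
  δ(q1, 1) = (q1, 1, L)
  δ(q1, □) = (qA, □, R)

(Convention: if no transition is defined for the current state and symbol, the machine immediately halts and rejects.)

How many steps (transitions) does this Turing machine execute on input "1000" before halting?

Execution trace:
Initial: [q0]1000
Step 1: δ(q0, 1) = (q0, 0, R) → 0[q0]000
Step 2: δ(q0, 0) = (q0, 1, R) → 01[q0]00
Step 3: δ(q0, 0) = (q0, 1, R) → 011[q0]0
Step 4: δ(q0, 0) = (q0, 1, R) → 0111[q0]□
Step 5: δ(q0, □) = (q1, □, L) → 011[q1]1□
Step 6: δ(q1, 1) = (q1, 1, L) → 01[q1]11□
Step 7: δ(q1, 1) = (q1, 1, L) → 0[q1]111□
Step 8: δ(q1, 1) = (q1, 1, L) → [q1]0111□
Step 9: δ(q1, 0) = (q1, 0, L) → [q1]□0111□
Step 10: δ(q1, □) = (qA, □, R) → □[qA]0111□

The machine reaches the accept state qA and halts.

The machine executed 10 steps before halting.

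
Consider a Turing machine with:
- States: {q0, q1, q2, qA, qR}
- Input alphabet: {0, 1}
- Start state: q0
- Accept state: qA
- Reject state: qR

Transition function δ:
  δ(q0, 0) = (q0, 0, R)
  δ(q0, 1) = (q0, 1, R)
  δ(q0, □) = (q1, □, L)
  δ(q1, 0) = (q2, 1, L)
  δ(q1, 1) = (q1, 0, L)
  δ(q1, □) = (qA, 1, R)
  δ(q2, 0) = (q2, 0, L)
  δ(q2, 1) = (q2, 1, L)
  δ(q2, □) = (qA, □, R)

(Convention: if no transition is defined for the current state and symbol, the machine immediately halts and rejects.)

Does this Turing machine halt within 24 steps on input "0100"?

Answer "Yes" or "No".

Execution trace:
Initial: [q0]0100
Step 1: δ(q0, 0) = (q0, 0, R) → 0[q0]100
Step 2: δ(q0, 1) = (q0, 1, R) → 01[q0]00
Step 3: δ(q0, 0) = (q0, 0, R) → 010[q0]0
Step 4: δ(q0, 0) = (q0, 0, R) → 0100[q0]□
Step 5: δ(q0, □) = (q1, □, L) → 010[q1]0□
Step 6: δ(q1, 0) = (q2, 1, L) → 01[q2]01□
Step 7: δ(q2, 0) = (q2, 0, L) → 0[q2]101□
Step 8: δ(q2, 1) = (q2, 1, L) → [q2]0101□
Step 9: δ(q2, 0) = (q2, 0, L) → [q2]□0101□
Step 10: δ(q2, □) = (qA, □, R) → □[qA]0101□

The machine reaches the accept state qA and halts.
The machine halted after 10 steps (within the 24-step bound).

Answer: Yes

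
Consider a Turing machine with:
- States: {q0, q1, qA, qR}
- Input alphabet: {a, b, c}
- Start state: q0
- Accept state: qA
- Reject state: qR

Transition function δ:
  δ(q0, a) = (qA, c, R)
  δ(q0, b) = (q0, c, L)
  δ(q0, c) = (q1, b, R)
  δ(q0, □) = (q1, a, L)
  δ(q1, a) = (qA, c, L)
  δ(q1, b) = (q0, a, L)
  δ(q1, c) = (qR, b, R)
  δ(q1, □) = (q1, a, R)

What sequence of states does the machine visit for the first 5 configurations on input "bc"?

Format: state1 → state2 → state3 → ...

Execution trace:
Initial: [q0]bc
Step 1: δ(q0, b) = (q0, c, L) → [q0]□cc
Step 2: δ(q0, □) = (q1, a, L) → [q1]□acc
Step 3: δ(q1, □) = (q1, a, R) → a[q1]acc
Step 4: δ(q1, a) = (qA, c, L) → [qA]accc

The machine reaches the accept state qA and halts.

State sequence: q0 → q0 → q1 → q1 → qA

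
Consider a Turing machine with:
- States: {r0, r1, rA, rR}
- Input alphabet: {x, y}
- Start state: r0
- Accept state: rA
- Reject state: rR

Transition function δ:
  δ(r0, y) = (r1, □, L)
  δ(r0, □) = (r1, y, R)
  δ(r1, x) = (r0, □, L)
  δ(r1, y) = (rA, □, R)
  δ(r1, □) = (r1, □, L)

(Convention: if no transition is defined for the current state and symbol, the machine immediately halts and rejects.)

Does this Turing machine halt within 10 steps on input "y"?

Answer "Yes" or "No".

Execution trace:
Initial: [r0]y
Step 1: δ(r0, y) = (r1, □, L) → [r1]□□
Step 2: δ(r1, □) = (r1, □, L) → [r1]□□□
Step 3: δ(r1, □) = (r1, □, L) → [r1]□□□□
Step 4: δ(r1, □) = (r1, □, L) → [r1]□□□□□
Step 5: δ(r1, □) = (r1, □, L) → [r1]□□□□□□
Step 6: δ(r1, □) = (r1, □, L) → [r1]□□□□□□□
Step 7: δ(r1, □) = (r1, □, L) → [r1]□□□□□□□□
Step 8: δ(r1, □) = (r1, □, L) → [r1]□□□□□□□□□
Step 9: δ(r1, □) = (r1, □, L) → [r1]□□□□□□□□□□
Step 10: δ(r1, □) = (r1, □, L) → [r1]□□□□□□□□□□□

The machine has not reached a halting state after 10 steps.
The machine did not halt within the 10-step bound.

Answer: No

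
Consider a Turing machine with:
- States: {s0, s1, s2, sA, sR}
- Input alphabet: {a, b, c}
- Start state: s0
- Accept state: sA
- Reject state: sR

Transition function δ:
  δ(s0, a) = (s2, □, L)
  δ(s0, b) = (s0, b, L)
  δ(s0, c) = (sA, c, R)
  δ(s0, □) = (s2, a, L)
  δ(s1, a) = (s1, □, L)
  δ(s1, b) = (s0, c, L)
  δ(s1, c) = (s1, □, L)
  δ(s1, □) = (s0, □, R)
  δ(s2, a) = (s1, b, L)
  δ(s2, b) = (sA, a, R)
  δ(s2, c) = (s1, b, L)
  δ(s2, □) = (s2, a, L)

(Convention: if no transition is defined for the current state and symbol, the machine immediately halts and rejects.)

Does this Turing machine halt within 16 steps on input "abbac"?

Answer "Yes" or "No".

Execution trace:
Initial: [s0]abbac
Step 1: δ(s0, a) = (s2, □, L) → [s2]□□bbac
Step 2: δ(s2, □) = (s2, a, L) → [s2]□a□bbac
Step 3: δ(s2, □) = (s2, a, L) → [s2]□aa□bbac
Step 4: δ(s2, □) = (s2, a, L) → [s2]□aaa□bbac
Step 5: δ(s2, □) = (s2, a, L) → [s2]□aaaa□bbac
Step 6: δ(s2, □) = (s2, a, L) → [s2]□aaaaa□bbac
Step 7: δ(s2, □) = (s2, a, L) → [s2]□aaaaaa□bbac
Step 8: δ(s2, □) = (s2, a, L) → [s2]□aaaaaaa□bbac
Step 9: δ(s2, □) = (s2, a, L) → [s2]□aaaaaaaa□bbac
Step 10: δ(s2, □) = (s2, a, L) → [s2]□aaaaaaaaa□bbac
Step 11: δ(s2, □) = (s2, a, L) → [s2]□aaaaaaaaaa□bbac
Step 12: δ(s2, □) = (s2, a, L) → [s2]□aaaaaaaaaaa□bbac
Step 13: δ(s2, □) = (s2, a, L) → [s2]□aaaaaaaaaaaa□bbac
Step 14: δ(s2, □) = (s2, a, L) → [s2]□aaaaaaaaaaaaa□bbac
Step 15: δ(s2, □) = (s2, a, L) → [s2]□aaaaaaaaaaaaaa□bbac
Step 16: δ(s2, □) = (s2, a, L) → [s2]□aaaaaaaaaaaaaaa□bbac

The machine has not reached a halting state after 16 steps.
The machine did not halt within the 16-step bound.

Answer: No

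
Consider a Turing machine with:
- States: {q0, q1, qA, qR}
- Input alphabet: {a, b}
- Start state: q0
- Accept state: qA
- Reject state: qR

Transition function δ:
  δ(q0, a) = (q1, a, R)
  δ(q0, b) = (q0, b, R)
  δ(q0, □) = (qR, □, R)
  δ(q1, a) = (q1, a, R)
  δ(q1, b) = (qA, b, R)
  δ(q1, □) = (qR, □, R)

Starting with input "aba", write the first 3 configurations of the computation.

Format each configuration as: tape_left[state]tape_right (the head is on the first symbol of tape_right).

Transitions applied:
Step 1: δ(q0, a) = (q1, a, R)
Step 2: δ(q1, b) = (qA, b, R)

The first 3 configurations are:
[q0]aba ⊢ a[q1]ba ⊢ ab[qA]a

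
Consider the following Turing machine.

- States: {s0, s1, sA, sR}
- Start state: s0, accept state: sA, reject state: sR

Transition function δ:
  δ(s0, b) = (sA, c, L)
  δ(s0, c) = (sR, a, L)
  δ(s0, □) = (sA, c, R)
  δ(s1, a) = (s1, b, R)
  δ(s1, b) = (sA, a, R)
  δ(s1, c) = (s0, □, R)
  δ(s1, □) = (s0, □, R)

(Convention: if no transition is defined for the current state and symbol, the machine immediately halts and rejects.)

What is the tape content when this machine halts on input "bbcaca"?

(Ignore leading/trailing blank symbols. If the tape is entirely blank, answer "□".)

Execution trace:
Initial: [s0]bbcaca
Step 1: δ(s0, b) = (sA, c, L) → [sA]□cbcaca

The machine reaches the accept state sA and halts.

Final tape (ignoring leading/trailing blanks): cbcaca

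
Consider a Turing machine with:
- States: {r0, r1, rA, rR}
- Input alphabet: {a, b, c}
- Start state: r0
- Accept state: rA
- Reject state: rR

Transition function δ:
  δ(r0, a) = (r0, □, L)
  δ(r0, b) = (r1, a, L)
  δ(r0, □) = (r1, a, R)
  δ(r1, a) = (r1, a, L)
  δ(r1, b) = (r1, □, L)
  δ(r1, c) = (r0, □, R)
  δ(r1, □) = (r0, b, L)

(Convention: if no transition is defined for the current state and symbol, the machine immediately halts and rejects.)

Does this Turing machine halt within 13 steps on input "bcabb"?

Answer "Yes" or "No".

Execution trace:
Initial: [r0]bcabb
Step 1: δ(r0, b) = (r1, a, L) → [r1]□acabb
Step 2: δ(r1, □) = (r0, b, L) → [r0]□bacabb
Step 3: δ(r0, □) = (r1, a, R) → a[r1]bacabb
Step 4: δ(r1, b) = (r1, □, L) → [r1]a□acabb
Step 5: δ(r1, a) = (r1, a, L) → [r1]□a□acabb
Step 6: δ(r1, □) = (r0, b, L) → [r0]□ba□acabb
Step 7: δ(r0, □) = (r1, a, R) → a[r1]ba□acabb
Step 8: δ(r1, b) = (r1, □, L) → [r1]a□a□acabb
Step 9: δ(r1, a) = (r1, a, L) → [r1]□a□a□acabb
Step 10: δ(r1, □) = (r0, b, L) → [r0]□ba□a□acabb
Step 11: δ(r0, □) = (r1, a, R) → a[r1]ba□a□acabb
Step 12: δ(r1, b) = (r1, □, L) → [r1]a□a□a□acabb
Step 13: δ(r1, a) = (r1, a, L) → [r1]□a□a□a□acabb

The machine has not reached a halting state after 13 steps.
The machine did not halt within the 13-step bound.

Answer: No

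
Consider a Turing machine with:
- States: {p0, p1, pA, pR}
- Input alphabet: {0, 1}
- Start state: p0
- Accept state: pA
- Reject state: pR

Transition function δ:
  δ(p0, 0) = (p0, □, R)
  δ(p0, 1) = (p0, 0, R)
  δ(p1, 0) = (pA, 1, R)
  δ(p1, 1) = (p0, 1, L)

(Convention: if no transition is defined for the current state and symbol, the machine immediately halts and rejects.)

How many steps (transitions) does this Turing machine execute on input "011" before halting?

Execution trace:
Initial: [p0]011
Step 1: δ(p0, 0) = (p0, □, R) → □[p0]11
Step 2: δ(p0, 1) = (p0, 0, R) → □0[p0]1
Step 3: δ(p0, 1) = (p0, 0, R) → □00[p0]□

No transition is defined for δ(p0, □). By convention the machine halts and rejects.

The machine executed 3 steps before halting.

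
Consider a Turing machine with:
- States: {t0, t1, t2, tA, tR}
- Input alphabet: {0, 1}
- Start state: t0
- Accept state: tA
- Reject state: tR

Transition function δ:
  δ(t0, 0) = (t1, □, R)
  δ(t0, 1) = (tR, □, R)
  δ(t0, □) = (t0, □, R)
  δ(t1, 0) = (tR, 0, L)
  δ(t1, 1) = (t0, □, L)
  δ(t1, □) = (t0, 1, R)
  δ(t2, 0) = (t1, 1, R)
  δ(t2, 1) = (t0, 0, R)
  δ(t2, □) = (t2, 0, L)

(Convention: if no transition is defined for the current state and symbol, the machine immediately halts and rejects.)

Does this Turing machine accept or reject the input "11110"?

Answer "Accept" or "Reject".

Execution trace:
Initial: [t0]11110
Step 1: δ(t0, 1) = (tR, □, R) → □[tR]1110

The machine reaches the reject state tR and halts.

Answer: Reject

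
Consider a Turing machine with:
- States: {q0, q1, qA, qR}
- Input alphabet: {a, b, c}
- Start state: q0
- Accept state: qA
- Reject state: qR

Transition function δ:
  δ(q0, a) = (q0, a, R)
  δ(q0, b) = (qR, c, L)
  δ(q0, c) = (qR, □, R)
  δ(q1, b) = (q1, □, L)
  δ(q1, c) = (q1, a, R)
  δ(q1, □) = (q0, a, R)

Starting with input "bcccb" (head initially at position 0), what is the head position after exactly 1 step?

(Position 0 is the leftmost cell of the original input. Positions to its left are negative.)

Execution trace (head position shown):
Step 0: [q0]bcccb  (head at position 0)
Step 1: move left → [qR]□ccccb  (head at position -1)

After 1 step, the head is at position -1.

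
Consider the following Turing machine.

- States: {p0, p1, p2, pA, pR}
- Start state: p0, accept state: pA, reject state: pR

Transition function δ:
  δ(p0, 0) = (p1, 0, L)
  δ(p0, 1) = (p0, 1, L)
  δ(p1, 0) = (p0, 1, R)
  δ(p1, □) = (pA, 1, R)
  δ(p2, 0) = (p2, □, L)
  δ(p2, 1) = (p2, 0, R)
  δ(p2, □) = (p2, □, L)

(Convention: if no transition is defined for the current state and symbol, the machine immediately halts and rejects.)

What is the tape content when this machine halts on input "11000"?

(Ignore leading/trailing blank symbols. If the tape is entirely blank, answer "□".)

Execution trace:
Initial: [p0]11000
Step 1: δ(p0, 1) = (p0, 1, L) → [p0]□11000

No transition is defined for δ(p0, □). By convention the machine halts and rejects.

Final tape (ignoring leading/trailing blanks): 11000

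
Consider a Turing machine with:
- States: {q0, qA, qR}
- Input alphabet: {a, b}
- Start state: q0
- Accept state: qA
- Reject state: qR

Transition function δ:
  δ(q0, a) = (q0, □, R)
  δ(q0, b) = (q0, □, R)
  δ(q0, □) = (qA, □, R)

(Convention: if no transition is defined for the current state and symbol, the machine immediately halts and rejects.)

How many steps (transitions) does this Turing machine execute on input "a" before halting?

Execution trace:
Initial: [q0]a
Step 1: δ(q0, a) = (q0, □, R) → □[q0]□
Step 2: δ(q0, □) = (qA, □, R) → □□[qA]□

The machine reaches the accept state qA and halts.

The machine executed 2 steps before halting.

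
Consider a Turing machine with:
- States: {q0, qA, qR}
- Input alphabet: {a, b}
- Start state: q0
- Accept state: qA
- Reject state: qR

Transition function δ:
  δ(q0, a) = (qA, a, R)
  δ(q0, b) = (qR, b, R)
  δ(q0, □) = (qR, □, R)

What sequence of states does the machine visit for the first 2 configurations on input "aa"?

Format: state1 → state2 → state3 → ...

Execution trace:
Initial: [q0]aa
Step 1: δ(q0, a) = (qA, a, R) → a[qA]a

The machine reaches the accept state qA and halts.

State sequence: q0 → qA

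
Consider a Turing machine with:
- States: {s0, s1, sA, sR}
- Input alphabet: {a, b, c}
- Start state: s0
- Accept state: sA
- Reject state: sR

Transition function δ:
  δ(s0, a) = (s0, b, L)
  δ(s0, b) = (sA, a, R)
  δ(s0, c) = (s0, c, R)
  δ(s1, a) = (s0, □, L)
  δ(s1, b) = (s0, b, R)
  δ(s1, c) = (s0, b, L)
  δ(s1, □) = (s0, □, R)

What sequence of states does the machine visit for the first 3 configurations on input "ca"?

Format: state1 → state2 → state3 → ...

Execution trace:
Initial: [s0]ca
Step 1: δ(s0, c) = (s0, c, R) → c[s0]a
Step 2: δ(s0, a) = (s0, b, L) → [s0]cb

State sequence: s0 → s0 → s0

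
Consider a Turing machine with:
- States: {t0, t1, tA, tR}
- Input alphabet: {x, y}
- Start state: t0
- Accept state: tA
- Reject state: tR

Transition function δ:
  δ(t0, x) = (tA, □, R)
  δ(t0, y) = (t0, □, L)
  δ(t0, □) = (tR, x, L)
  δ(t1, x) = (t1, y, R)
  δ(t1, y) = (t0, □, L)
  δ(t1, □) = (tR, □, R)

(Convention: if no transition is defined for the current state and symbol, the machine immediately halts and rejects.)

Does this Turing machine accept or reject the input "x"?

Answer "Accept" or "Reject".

Execution trace:
Initial: [t0]x
Step 1: δ(t0, x) = (tA, □, R) → □[tA]□

The machine reaches the accept state tA and halts.

Answer: Accept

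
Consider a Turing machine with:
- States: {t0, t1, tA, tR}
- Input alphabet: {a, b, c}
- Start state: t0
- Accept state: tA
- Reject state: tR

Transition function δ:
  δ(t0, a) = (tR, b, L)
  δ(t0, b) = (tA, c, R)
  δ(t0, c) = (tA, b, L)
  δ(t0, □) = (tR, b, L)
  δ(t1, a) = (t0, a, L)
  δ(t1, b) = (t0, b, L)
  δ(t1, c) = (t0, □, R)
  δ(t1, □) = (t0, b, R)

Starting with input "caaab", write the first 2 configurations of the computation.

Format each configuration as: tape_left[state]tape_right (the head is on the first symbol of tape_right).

Transitions applied:
Step 1: δ(t0, c) = (tA, b, L)

The first 2 configurations are:
[t0]caaab ⊢ [tA]□baaab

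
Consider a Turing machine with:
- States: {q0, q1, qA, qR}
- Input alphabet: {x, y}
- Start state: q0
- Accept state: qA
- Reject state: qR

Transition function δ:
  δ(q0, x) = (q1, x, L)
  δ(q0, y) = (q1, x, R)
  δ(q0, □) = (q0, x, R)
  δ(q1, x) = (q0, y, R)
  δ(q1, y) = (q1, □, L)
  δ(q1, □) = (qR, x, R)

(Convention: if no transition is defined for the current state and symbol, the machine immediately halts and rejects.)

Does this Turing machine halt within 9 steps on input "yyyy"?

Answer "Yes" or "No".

Execution trace:
Initial: [q0]yyyy
Step 1: δ(q0, y) = (q1, x, R) → x[q1]yyy
Step 2: δ(q1, y) = (q1, □, L) → [q1]x□yy
Step 3: δ(q1, x) = (q0, y, R) → y[q0]□yy
Step 4: δ(q0, □) = (q0, x, R) → yx[q0]yy
Step 5: δ(q0, y) = (q1, x, R) → yxx[q1]y
Step 6: δ(q1, y) = (q1, □, L) → yx[q1]x□
Step 7: δ(q1, x) = (q0, y, R) → yxy[q0]□
Step 8: δ(q0, □) = (q0, x, R) → yxyx[q0]□
Step 9: δ(q0, □) = (q0, x, R) → yxyxx[q0]□

The machine has not reached a halting state after 9 steps.
The machine did not halt within the 9-step bound.

Answer: No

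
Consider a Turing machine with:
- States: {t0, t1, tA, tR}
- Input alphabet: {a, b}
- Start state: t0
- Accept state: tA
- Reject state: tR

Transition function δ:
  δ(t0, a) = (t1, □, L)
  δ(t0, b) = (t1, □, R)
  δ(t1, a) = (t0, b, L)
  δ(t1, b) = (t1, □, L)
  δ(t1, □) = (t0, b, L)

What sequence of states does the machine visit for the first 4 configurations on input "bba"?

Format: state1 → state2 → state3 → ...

Execution trace:
Initial: [t0]bba
Step 1: δ(t0, b) = (t1, □, R) → □[t1]ba
Step 2: δ(t1, b) = (t1, □, L) → [t1]□□a
Step 3: δ(t1, □) = (t0, b, L) → [t0]□b□a

No transition is defined for δ(t0, □). By convention the machine halts and rejects.

State sequence: t0 → t1 → t1 → t0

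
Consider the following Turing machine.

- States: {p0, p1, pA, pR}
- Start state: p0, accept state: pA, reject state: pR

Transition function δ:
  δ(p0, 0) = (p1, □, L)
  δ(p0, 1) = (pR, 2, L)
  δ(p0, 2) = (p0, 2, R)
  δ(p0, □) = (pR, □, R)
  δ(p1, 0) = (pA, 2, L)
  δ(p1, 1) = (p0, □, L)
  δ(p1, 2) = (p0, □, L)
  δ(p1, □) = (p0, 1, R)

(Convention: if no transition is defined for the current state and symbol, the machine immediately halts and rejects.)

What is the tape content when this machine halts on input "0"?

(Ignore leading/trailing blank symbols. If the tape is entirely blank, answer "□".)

Execution trace:
Initial: [p0]0
Step 1: δ(p0, 0) = (p1, □, L) → [p1]□□
Step 2: δ(p1, □) = (p0, 1, R) → 1[p0]□
Step 3: δ(p0, □) = (pR, □, R) → 1□[pR]□

The machine reaches the reject state pR and halts.

Final tape (ignoring leading/trailing blanks): 1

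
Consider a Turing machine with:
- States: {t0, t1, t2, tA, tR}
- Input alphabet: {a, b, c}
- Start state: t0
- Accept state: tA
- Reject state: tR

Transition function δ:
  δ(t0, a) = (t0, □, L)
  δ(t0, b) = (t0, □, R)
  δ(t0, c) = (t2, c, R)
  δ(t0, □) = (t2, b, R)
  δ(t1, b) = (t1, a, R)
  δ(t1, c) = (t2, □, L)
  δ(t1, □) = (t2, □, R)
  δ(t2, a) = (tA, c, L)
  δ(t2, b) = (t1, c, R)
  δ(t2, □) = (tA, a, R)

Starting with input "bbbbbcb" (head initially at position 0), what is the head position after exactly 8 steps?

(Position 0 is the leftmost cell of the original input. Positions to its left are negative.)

Execution trace (head position shown):
Step 0: [t0]bbbbbcb  (head at position 0)
Step 1: move right → □[t0]bbbbcb  (head at position 1)
Step 2: move right → □□[t0]bbbcb  (head at position 2)
Step 3: move right → □□□[t0]bbcb  (head at position 3)
Step 4: move right → □□□□[t0]bcb  (head at position 4)
Step 5: move right → □□□□□[t0]cb  (head at position 5)
Step 6: move right → □□□□□c[t2]b  (head at position 6)
Step 7: move right → □□□□□cc[t1]□  (head at position 7)
Step 8: move right → □□□□□cc□[t2]□  (head at position 8)

After 8 steps, the head is at position 8.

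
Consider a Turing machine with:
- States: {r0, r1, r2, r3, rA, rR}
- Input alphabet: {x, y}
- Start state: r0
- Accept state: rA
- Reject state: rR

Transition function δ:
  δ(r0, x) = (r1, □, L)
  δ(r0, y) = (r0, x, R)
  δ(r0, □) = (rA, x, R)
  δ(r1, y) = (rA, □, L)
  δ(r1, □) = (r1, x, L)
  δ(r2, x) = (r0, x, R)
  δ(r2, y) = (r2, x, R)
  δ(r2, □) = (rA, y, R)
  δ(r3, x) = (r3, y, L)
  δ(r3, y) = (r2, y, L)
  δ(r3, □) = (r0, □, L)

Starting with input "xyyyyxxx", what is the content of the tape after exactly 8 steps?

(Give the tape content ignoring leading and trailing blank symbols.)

Execution trace:
Initial: [r0]xyyyyxxx
Step 1: δ(r0, x) = (r1, □, L) → [r1]□□yyyyxxx
Step 2: δ(r1, □) = (r1, x, L) → [r1]□x□yyyyxxx
Step 3: δ(r1, □) = (r1, x, L) → [r1]□xx□yyyyxxx
Step 4: δ(r1, □) = (r1, x, L) → [r1]□xxx□yyyyxxx
Step 5: δ(r1, □) = (r1, x, L) → [r1]□xxxx□yyyyxxx
Step 6: δ(r1, □) = (r1, x, L) → [r1]□xxxxx□yyyyxxx
Step 7: δ(r1, □) = (r1, x, L) → [r1]□xxxxxx□yyyyxxx
Step 8: δ(r1, □) = (r1, x, L) → [r1]□xxxxxxx□yyyyxxx

After 8 steps, the tape (ignoring leading/trailing blanks) is: xxxxxxx□yyyyxxx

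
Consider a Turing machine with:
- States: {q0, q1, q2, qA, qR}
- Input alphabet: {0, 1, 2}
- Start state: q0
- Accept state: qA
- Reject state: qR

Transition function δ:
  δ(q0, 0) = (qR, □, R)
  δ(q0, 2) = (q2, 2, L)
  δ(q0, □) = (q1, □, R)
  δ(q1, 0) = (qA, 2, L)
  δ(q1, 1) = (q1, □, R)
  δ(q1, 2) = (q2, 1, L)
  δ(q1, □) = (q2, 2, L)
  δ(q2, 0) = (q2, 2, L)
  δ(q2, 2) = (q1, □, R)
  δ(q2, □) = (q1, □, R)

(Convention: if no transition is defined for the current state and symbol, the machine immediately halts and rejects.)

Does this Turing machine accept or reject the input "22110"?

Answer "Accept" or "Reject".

Execution trace:
Initial: [q0]22110
Step 1: δ(q0, 2) = (q2, 2, L) → [q2]□22110
Step 2: δ(q2, □) = (q1, □, R) → □[q1]22110
Step 3: δ(q1, 2) = (q2, 1, L) → [q2]□12110
Step 4: δ(q2, □) = (q1, □, R) → □[q1]12110
Step 5: δ(q1, 1) = (q1, □, R) → □□[q1]2110
Step 6: δ(q1, 2) = (q2, 1, L) → □[q2]□1110
Step 7: δ(q2, □) = (q1, □, R) → □□[q1]1110
Step 8: δ(q1, 1) = (q1, □, R) → □□□[q1]110
Step 9: δ(q1, 1) = (q1, □, R) → □□□□[q1]10
Step 10: δ(q1, 1) = (q1, □, R) → □□□□□[q1]0
Step 11: δ(q1, 0) = (qA, 2, L) → □□□□[qA]□2

The machine reaches the accept state qA and halts.

Answer: Accept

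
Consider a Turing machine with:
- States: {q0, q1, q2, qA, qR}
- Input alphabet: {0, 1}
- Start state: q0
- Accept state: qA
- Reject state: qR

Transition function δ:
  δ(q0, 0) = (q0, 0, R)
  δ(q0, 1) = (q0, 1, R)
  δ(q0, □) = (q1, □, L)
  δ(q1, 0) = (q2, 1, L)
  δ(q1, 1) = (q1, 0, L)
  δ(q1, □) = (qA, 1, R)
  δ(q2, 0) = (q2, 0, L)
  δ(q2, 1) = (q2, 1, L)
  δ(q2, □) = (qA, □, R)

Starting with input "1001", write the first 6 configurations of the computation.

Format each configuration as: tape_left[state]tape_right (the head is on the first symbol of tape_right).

Transitions applied:
Step 1: δ(q0, 1) = (q0, 1, R)
Step 2: δ(q0, 0) = (q0, 0, R)
Step 3: δ(q0, 0) = (q0, 0, R)
Step 4: δ(q0, 1) = (q0, 1, R)
Step 5: δ(q0, □) = (q1, □, L)

The first 6 configurations are:
[q0]1001 ⊢ 1[q0]001 ⊢ 10[q0]01 ⊢ 100[q0]1 ⊢ 1001[q0]□ ⊢ 100[q1]1□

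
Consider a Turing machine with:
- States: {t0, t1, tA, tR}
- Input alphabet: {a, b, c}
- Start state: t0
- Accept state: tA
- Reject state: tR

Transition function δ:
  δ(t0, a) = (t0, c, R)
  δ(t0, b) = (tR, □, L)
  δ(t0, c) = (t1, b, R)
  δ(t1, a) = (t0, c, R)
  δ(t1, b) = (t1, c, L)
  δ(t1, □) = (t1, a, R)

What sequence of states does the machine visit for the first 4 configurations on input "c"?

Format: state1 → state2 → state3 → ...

Execution trace:
Initial: [t0]c
Step 1: δ(t0, c) = (t1, b, R) → b[t1]□
Step 2: δ(t1, □) = (t1, a, R) → ba[t1]□
Step 3: δ(t1, □) = (t1, a, R) → baa[t1]□

State sequence: t0 → t1 → t1 → t1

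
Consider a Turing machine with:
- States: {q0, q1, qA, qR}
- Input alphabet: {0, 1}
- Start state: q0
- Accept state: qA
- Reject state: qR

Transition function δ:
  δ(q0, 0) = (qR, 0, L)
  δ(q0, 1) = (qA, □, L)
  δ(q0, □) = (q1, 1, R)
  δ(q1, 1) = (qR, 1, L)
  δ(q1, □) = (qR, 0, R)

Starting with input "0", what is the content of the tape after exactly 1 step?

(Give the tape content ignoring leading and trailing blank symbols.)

Execution trace:
Initial: [q0]0
Step 1: δ(q0, 0) = (qR, 0, L) → [qR]□0

The machine reaches the reject state qR and halts.

After 1 step, the tape (ignoring leading/trailing blanks) is: 0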